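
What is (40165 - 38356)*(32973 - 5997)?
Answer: 48799584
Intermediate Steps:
(40165 - 38356)*(32973 - 5997) = 1809*26976 = 48799584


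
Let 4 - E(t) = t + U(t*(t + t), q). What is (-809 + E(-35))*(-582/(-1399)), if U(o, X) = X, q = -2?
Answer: -446976/1399 ≈ -319.50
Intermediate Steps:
E(t) = 6 - t (E(t) = 4 - (t - 2) = 4 - (-2 + t) = 4 + (2 - t) = 6 - t)
(-809 + E(-35))*(-582/(-1399)) = (-809 + (6 - 1*(-35)))*(-582/(-1399)) = (-809 + (6 + 35))*(-582*(-1/1399)) = (-809 + 41)*(582/1399) = -768*582/1399 = -446976/1399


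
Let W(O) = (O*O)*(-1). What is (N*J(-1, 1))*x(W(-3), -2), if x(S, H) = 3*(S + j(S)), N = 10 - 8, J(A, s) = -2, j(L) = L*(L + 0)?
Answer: -864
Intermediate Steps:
W(O) = -O² (W(O) = O²*(-1) = -O²)
j(L) = L² (j(L) = L*L = L²)
N = 2
x(S, H) = 3*S + 3*S² (x(S, H) = 3*(S + S²) = 3*S + 3*S²)
(N*J(-1, 1))*x(W(-3), -2) = (2*(-2))*(3*(-1*(-3)²)*(1 - 1*(-3)²)) = -12*(-1*9)*(1 - 1*9) = -12*(-9)*(1 - 9) = -12*(-9)*(-8) = -4*216 = -864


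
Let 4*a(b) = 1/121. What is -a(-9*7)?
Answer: -1/484 ≈ -0.0020661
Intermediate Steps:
a(b) = 1/484 (a(b) = (¼)/121 = (¼)*(1/121) = 1/484)
-a(-9*7) = -1*1/484 = -1/484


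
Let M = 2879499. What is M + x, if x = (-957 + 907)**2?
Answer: 2881999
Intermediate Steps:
x = 2500 (x = (-50)**2 = 2500)
M + x = 2879499 + 2500 = 2881999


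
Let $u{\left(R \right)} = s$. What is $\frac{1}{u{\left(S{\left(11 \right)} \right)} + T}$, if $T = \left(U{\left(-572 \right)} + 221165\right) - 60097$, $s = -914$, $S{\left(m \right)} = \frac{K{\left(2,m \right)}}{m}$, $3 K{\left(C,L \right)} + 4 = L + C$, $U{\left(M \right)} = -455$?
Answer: $\frac{1}{159699} \approx 6.2618 \cdot 10^{-6}$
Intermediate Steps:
$K{\left(C,L \right)} = - \frac{4}{3} + \frac{C}{3} + \frac{L}{3}$ ($K{\left(C,L \right)} = - \frac{4}{3} + \frac{L + C}{3} = - \frac{4}{3} + \frac{C + L}{3} = - \frac{4}{3} + \left(\frac{C}{3} + \frac{L}{3}\right) = - \frac{4}{3} + \frac{C}{3} + \frac{L}{3}$)
$S{\left(m \right)} = \frac{- \frac{2}{3} + \frac{m}{3}}{m}$ ($S{\left(m \right)} = \frac{- \frac{4}{3} + \frac{1}{3} \cdot 2 + \frac{m}{3}}{m} = \frac{- \frac{4}{3} + \frac{2}{3} + \frac{m}{3}}{m} = \frac{- \frac{2}{3} + \frac{m}{3}}{m}$)
$u{\left(R \right)} = -914$
$T = 160613$ ($T = \left(-455 + 221165\right) - 60097 = 220710 - 60097 = 160613$)
$\frac{1}{u{\left(S{\left(11 \right)} \right)} + T} = \frac{1}{-914 + 160613} = \frac{1}{159699}$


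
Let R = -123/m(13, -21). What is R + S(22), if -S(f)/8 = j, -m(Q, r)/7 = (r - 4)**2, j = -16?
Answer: 560123/4375 ≈ 128.03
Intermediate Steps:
m(Q, r) = -7*(-4 + r)**2 (m(Q, r) = -7*(r - 4)**2 = -7*(-4 + r)**2)
S(f) = 128 (S(f) = -8*(-16) = 128)
R = 123/4375 (R = -123*(-1/(7*(-4 - 21)**2)) = -123/((-7*(-25)**2)) = -123/((-7*625)) = -123/(-4375) = -123*(-1/4375) = 123/4375 ≈ 0.028114)
R + S(22) = 123/4375 + 128 = 560123/4375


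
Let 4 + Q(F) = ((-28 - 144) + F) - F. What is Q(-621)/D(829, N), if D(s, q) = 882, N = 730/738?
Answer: -88/441 ≈ -0.19955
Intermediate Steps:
N = 365/369 (N = 730*(1/738) = 365/369 ≈ 0.98916)
Q(F) = -176 (Q(F) = -4 + (((-28 - 144) + F) - F) = -4 + ((-172 + F) - F) = -4 - 172 = -176)
Q(-621)/D(829, N) = -176/882 = -176*1/882 = -88/441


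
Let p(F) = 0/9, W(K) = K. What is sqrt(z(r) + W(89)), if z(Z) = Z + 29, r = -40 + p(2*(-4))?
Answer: sqrt(78) ≈ 8.8318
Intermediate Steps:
p(F) = 0 (p(F) = 0*(1/9) = 0)
r = -40 (r = -40 + 0 = -40)
z(Z) = 29 + Z
sqrt(z(r) + W(89)) = sqrt((29 - 40) + 89) = sqrt(-11 + 89) = sqrt(78)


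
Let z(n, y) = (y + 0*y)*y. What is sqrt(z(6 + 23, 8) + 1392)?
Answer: 4*sqrt(91) ≈ 38.158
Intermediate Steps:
z(n, y) = y**2 (z(n, y) = (y + 0)*y = y*y = y**2)
sqrt(z(6 + 23, 8) + 1392) = sqrt(8**2 + 1392) = sqrt(64 + 1392) = sqrt(1456) = 4*sqrt(91)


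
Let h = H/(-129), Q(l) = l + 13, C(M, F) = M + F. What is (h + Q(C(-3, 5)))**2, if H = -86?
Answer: 2209/9 ≈ 245.44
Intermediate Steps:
C(M, F) = F + M
Q(l) = 13 + l
h = 2/3 (h = -86/(-129) = -86*(-1/129) = 2/3 ≈ 0.66667)
(h + Q(C(-3, 5)))**2 = (2/3 + (13 + (5 - 3)))**2 = (2/3 + (13 + 2))**2 = (2/3 + 15)**2 = (47/3)**2 = 2209/9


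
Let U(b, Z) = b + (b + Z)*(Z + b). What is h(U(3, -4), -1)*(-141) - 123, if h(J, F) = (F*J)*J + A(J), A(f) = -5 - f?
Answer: 3402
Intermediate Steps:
U(b, Z) = b + (Z + b)² (U(b, Z) = b + (Z + b)*(Z + b) = b + (Z + b)²)
h(J, F) = -5 - J + F*J² (h(J, F) = (F*J)*J + (-5 - J) = F*J² + (-5 - J) = -5 - J + F*J²)
h(U(3, -4), -1)*(-141) - 123 = (-5 - (3 + (-4 + 3)²) - (3 + (-4 + 3)²)²)*(-141) - 123 = (-5 - (3 + (-1)²) - (3 + (-1)²)²)*(-141) - 123 = (-5 - (3 + 1) - (3 + 1)²)*(-141) - 123 = (-5 - 1*4 - 1*4²)*(-141) - 123 = (-5 - 4 - 1*16)*(-141) - 123 = (-5 - 4 - 16)*(-141) - 123 = -25*(-141) - 123 = 3525 - 123 = 3402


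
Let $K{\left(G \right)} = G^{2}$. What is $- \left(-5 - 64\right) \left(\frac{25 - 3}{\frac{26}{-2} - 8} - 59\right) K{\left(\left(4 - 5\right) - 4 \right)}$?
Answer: $- \frac{725075}{7} \approx -1.0358 \cdot 10^{5}$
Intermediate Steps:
$- \left(-5 - 64\right) \left(\frac{25 - 3}{\frac{26}{-2} - 8} - 59\right) K{\left(\left(4 - 5\right) - 4 \right)} = - \left(-5 - 64\right) \left(\frac{25 - 3}{\frac{26}{-2} - 8} - 59\right) \left(\left(4 - 5\right) - 4\right)^{2} = - \left(-69\right) \left(\frac{22}{26 \left(- \frac{1}{2}\right) - 8} - 59\right) \left(-1 - 4\right)^{2} = - \left(-69\right) \left(\frac{22}{-13 - 8} - 59\right) \left(-5\right)^{2} = - \left(-69\right) \left(\frac{22}{-21} - 59\right) 25 = - \left(-69\right) \left(22 \left(- \frac{1}{21}\right) - 59\right) 25 = - \left(-69\right) \left(- \frac{22}{21} - 59\right) 25 = - \frac{\left(-69\right) \left(-1261\right)}{21} \cdot 25 = \left(-1\right) \frac{29003}{7} \cdot 25 = \left(- \frac{29003}{7}\right) 25 = - \frac{725075}{7}$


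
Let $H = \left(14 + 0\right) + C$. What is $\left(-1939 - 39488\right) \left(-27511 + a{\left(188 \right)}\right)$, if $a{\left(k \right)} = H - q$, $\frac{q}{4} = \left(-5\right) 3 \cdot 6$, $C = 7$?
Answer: $1123914510$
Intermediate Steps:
$q = -360$ ($q = 4 \left(-5\right) 3 \cdot 6 = 4 \left(\left(-15\right) 6\right) = 4 \left(-90\right) = -360$)
$H = 21$ ($H = \left(14 + 0\right) + 7 = 14 + 7 = 21$)
$a{\left(k \right)} = 381$ ($a{\left(k \right)} = 21 - -360 = 21 + 360 = 381$)
$\left(-1939 - 39488\right) \left(-27511 + a{\left(188 \right)}\right) = \left(-1939 - 39488\right) \left(-27511 + 381\right) = \left(-41427\right) \left(-27130\right) = 1123914510$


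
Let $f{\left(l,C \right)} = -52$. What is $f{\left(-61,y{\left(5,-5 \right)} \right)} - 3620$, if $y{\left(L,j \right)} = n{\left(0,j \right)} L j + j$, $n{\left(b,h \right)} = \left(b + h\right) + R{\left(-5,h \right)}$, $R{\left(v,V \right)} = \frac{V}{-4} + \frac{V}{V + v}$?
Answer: $-3672$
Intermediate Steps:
$R{\left(v,V \right)} = - \frac{V}{4} + \frac{V}{V + v}$ ($R{\left(v,V \right)} = V \left(- \frac{1}{4}\right) + \frac{V}{V + v} = - \frac{V}{4} + \frac{V}{V + v}$)
$n{\left(b,h \right)} = b + h + \frac{h \left(9 - h\right)}{4 \left(-5 + h\right)}$ ($n{\left(b,h \right)} = \left(b + h\right) + \frac{h \left(4 - h - -5\right)}{4 \left(h - 5\right)} = \left(b + h\right) + \frac{h \left(4 - h + 5\right)}{4 \left(-5 + h\right)} = \left(b + h\right) + \frac{h \left(9 - h\right)}{4 \left(-5 + h\right)} = b + h + \frac{h \left(9 - h\right)}{4 \left(-5 + h\right)}$)
$y{\left(L,j \right)} = j + \frac{L j \left(j \left(-5 + j\right) - \frac{j \left(-9 + j\right)}{4}\right)}{-5 + j}$ ($y{\left(L,j \right)} = \frac{\left(-5 + j\right) \left(0 + j\right) - \frac{j \left(-9 + j\right)}{4}}{-5 + j} L j + j = \frac{\left(-5 + j\right) j - \frac{j \left(-9 + j\right)}{4}}{-5 + j} L j + j = \frac{j \left(-5 + j\right) - \frac{j \left(-9 + j\right)}{4}}{-5 + j} L j + j = \frac{L \left(j \left(-5 + j\right) - \frac{j \left(-9 + j\right)}{4}\right)}{-5 + j} j + j = \frac{L j \left(j \left(-5 + j\right) - \frac{j \left(-9 + j\right)}{4}\right)}{-5 + j} + j = j + \frac{L j \left(j \left(-5 + j\right) - \frac{j \left(-9 + j\right)}{4}\right)}{-5 + j}$)
$f{\left(-61,y{\left(5,-5 \right)} \right)} - 3620 = -52 - 3620 = -3672$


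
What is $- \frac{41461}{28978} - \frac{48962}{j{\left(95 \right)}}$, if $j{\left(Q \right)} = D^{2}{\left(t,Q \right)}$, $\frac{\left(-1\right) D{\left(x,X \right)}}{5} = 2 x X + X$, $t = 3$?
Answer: $- \frac{459796088961}{320369901250} \approx -1.4352$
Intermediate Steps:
$D{\left(x,X \right)} = - 5 X - 10 X x$ ($D{\left(x,X \right)} = - 5 \left(2 x X + X\right) = - 5 \left(2 X x + X\right) = - 5 \left(X + 2 X x\right) = - 5 X - 10 X x$)
$j{\left(Q \right)} = 1225 Q^{2}$ ($j{\left(Q \right)} = \left(- 5 Q \left(1 + 2 \cdot 3\right)\right)^{2} = \left(- 5 Q \left(1 + 6\right)\right)^{2} = \left(\left(-5\right) Q 7\right)^{2} = \left(- 35 Q\right)^{2} = 1225 Q^{2}$)
$- \frac{41461}{28978} - \frac{48962}{j{\left(95 \right)}} = - \frac{41461}{28978} - \frac{48962}{1225 \cdot 95^{2}} = \left(-41461\right) \frac{1}{28978} - \frac{48962}{1225 \cdot 9025} = - \frac{41461}{28978} - \frac{48962}{11055625} = - \frac{459796088961}{320369901250}$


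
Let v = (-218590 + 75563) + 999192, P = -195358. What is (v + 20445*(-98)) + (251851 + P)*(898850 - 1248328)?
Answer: -19744208099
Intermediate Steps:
v = 856165 (v = -143027 + 999192 = 856165)
(v + 20445*(-98)) + (251851 + P)*(898850 - 1248328) = (856165 + 20445*(-98)) + (251851 - 195358)*(898850 - 1248328) = (856165 - 2003610) + 56493*(-349478) = -1147445 - 19743060654 = -19744208099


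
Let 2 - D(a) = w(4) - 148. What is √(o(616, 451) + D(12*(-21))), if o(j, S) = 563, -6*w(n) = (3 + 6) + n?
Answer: √25746/6 ≈ 26.743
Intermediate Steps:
w(n) = -3/2 - n/6 (w(n) = -((3 + 6) + n)/6 = -(9 + n)/6 = -3/2 - n/6)
D(a) = 913/6 (D(a) = 2 - ((-3/2 - ⅙*4) - 148) = 2 - ((-3/2 - ⅔) - 148) = 2 - (-13/6 - 148) = 2 - 1*(-901/6) = 2 + 901/6 = 913/6)
√(o(616, 451) + D(12*(-21))) = √(563 + 913/6) = √(4291/6) = √25746/6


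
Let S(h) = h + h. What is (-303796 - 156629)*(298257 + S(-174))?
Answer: -137164751325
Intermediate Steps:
S(h) = 2*h
(-303796 - 156629)*(298257 + S(-174)) = (-303796 - 156629)*(298257 + 2*(-174)) = -460425*(298257 - 348) = -460425*297909 = -137164751325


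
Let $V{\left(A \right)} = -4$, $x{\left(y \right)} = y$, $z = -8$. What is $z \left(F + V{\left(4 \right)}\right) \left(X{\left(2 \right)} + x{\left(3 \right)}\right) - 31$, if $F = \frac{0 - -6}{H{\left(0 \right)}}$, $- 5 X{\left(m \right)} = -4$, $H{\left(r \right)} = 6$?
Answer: $\frac{301}{5} \approx 60.2$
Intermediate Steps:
$X{\left(m \right)} = \frac{4}{5}$ ($X{\left(m \right)} = \left(- \frac{1}{5}\right) \left(-4\right) = \frac{4}{5}$)
$F = 1$ ($F = \frac{0 - -6}{6} = \left(0 + 6\right) \frac{1}{6} = 6 \cdot \frac{1}{6} = 1$)
$z \left(F + V{\left(4 \right)}\right) \left(X{\left(2 \right)} + x{\left(3 \right)}\right) - 31 = - 8 \left(1 - 4\right) \left(\frac{4}{5} + 3\right) - 31 = - 8 \left(\left(-3\right) \frac{19}{5}\right) - 31 = \left(-8\right) \left(- \frac{57}{5}\right) - 31 = \frac{456}{5} - 31 = \frac{301}{5}$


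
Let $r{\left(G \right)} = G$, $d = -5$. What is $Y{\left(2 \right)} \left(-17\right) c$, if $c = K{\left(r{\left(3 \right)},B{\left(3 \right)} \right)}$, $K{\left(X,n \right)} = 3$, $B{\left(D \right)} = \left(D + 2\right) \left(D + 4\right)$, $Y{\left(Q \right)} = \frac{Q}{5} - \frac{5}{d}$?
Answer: $- \frac{357}{5} \approx -71.4$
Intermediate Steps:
$Y{\left(Q \right)} = 1 + \frac{Q}{5}$ ($Y{\left(Q \right)} = \frac{Q}{5} - \frac{5}{-5} = Q \frac{1}{5} - -1 = \frac{Q}{5} + 1 = 1 + \frac{Q}{5}$)
$B{\left(D \right)} = \left(2 + D\right) \left(4 + D\right)$
$c = 3$
$Y{\left(2 \right)} \left(-17\right) c = \left(1 + \frac{1}{5} \cdot 2\right) \left(-17\right) 3 = \left(1 + \frac{2}{5}\right) \left(-17\right) 3 = \frac{7}{5} \left(-17\right) 3 = \left(- \frac{119}{5}\right) 3 = - \frac{357}{5}$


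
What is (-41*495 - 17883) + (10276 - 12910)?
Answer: -40812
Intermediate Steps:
(-41*495 - 17883) + (10276 - 12910) = (-20295 - 17883) - 2634 = -38178 - 2634 = -40812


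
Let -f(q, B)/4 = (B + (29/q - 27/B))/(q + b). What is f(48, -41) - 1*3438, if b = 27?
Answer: -126783997/36900 ≈ -3435.9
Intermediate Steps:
f(q, B) = -4*(B - 27/B + 29/q)/(27 + q) (f(q, B) = -4*(B + (29/q - 27/B))/(q + 27) = -4*(B + (-27/B + 29/q))/(27 + q) = -4*(B - 27/B + 29/q)/(27 + q))
f(48, -41) - 1*3438 = 4*(-29*(-41) + 27*48 - 1*48*(-41)²)/(-41*48*(27 + 48)) - 1*3438 = 4*(-1/41)*(1/48)*(1189 + 1296 - 1*48*1681)/75 - 3438 = 4*(-1/41)*(1/48)*(1/75)*(1189 + 1296 - 80688) - 3438 = 4*(-1/41)*(1/48)*(1/75)*(-78203) - 3438 = 78203/36900 - 3438 = -126783997/36900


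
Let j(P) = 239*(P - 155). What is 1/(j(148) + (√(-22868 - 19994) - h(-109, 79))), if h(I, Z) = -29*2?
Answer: -1615/2651087 - I*√42862/2651087 ≈ -0.00060918 - 7.8093e-5*I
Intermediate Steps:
h(I, Z) = -58
j(P) = -37045 + 239*P (j(P) = 239*(-155 + P) = -37045 + 239*P)
1/(j(148) + (√(-22868 - 19994) - h(-109, 79))) = 1/((-37045 + 239*148) + (√(-22868 - 19994) - 1*(-58))) = 1/((-37045 + 35372) + (√(-42862) + 58)) = 1/(-1673 + (I*√42862 + 58)) = 1/(-1673 + (58 + I*√42862)) = 1/(-1615 + I*√42862)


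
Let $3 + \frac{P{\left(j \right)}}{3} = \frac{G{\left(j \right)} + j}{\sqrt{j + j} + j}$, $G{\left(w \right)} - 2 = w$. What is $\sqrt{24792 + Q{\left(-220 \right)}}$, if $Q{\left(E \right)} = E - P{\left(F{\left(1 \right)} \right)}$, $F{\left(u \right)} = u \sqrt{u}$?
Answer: $\frac{\sqrt{24569 + 24581 \sqrt{2}}}{\sqrt{1 + \sqrt{2}}} \approx 156.77$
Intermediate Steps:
$F{\left(u \right)} = u^{\frac{3}{2}}$
$G{\left(w \right)} = 2 + w$
$P{\left(j \right)} = -9 + \frac{3 \left(2 + 2 j\right)}{j + \sqrt{2} \sqrt{j}}$ ($P{\left(j \right)} = -9 + 3 \frac{\left(2 + j\right) + j}{\sqrt{j + j} + j} = -9 + 3 \frac{2 + 2 j}{\sqrt{2 j} + j} = -9 + 3 \frac{2 + 2 j}{\sqrt{2} \sqrt{j} + j} = -9 + 3 \frac{2 + 2 j}{j + \sqrt{2} \sqrt{j}} = -9 + \frac{3 \left(2 + 2 j\right)}{j + \sqrt{2} \sqrt{j}}$)
$Q{\left(E \right)} = E - \frac{3 \left(1 - 3 \sqrt{2}\right)}{1 + \sqrt{2}}$ ($Q{\left(E \right)} = E - \frac{3 \left(2 - 1^{\frac{3}{2}} - 3 \sqrt{2} \sqrt{1^{\frac{3}{2}}}\right)}{1^{\frac{3}{2}} + \sqrt{2} \sqrt{1^{\frac{3}{2}}}} = E - \frac{3 \left(2 - 1 - 3 \sqrt{2} \sqrt{1}\right)}{1 + \sqrt{2} \sqrt{1}} = E - \frac{3 \left(2 - 1 - 3 \sqrt{2} \cdot 1\right)}{1 + \sqrt{2} \cdot 1} = E - \frac{3 \left(2 - 1 - 3 \sqrt{2}\right)}{1 + \sqrt{2}} = E - \frac{3 \left(1 - 3 \sqrt{2}\right)}{1 + \sqrt{2}}$)
$\sqrt{24792 + Q{\left(-220 \right)}} = \sqrt{24792 - \left(199 + 12 \sqrt{2}\right)} = \sqrt{24593 - 12 \sqrt{2}}$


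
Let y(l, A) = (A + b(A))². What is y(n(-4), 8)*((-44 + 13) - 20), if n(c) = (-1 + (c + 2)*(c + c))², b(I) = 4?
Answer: -7344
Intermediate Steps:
n(c) = (-1 + 2*c*(2 + c))² (n(c) = (-1 + (2 + c)*(2*c))² = (-1 + 2*c*(2 + c))²)
y(l, A) = (4 + A)² (y(l, A) = (A + 4)² = (4 + A)²)
y(n(-4), 8)*((-44 + 13) - 20) = (4 + 8)²*((-44 + 13) - 20) = 12²*(-31 - 20) = 144*(-51) = -7344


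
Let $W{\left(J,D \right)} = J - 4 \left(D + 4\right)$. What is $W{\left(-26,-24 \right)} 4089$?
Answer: $220806$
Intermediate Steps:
$W{\left(J,D \right)} = -16 + J - 4 D$ ($W{\left(J,D \right)} = J - 4 \left(4 + D\right) = J - \left(16 + 4 D\right) = -16 + J - 4 D$)
$W{\left(-26,-24 \right)} 4089 = \left(-16 - 26 - -96\right) 4089 = \left(-16 - 26 + 96\right) 4089 = 54 \cdot 4089 = 220806$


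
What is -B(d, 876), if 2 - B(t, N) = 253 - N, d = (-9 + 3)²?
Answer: -625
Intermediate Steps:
d = 36 (d = (-6)² = 36)
B(t, N) = -251 + N (B(t, N) = 2 - (253 - N) = 2 + (-253 + N) = -251 + N)
-B(d, 876) = -(-251 + 876) = -1*625 = -625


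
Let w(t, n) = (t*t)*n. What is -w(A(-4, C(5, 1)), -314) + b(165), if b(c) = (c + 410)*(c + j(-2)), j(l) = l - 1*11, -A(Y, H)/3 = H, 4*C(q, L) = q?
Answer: 734525/8 ≈ 91816.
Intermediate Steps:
C(q, L) = q/4
A(Y, H) = -3*H
w(t, n) = n*t² (w(t, n) = t²*n = n*t²)
j(l) = -11 + l (j(l) = l - 11 = -11 + l)
b(c) = (-13 + c)*(410 + c) (b(c) = (c + 410)*(c + (-11 - 2)) = (410 + c)*(c - 13) = (410 + c)*(-13 + c) = (-13 + c)*(410 + c))
-w(A(-4, C(5, 1)), -314) + b(165) = -(-314)*(-3*5/4)² + (-5330 + 165² + 397*165) = -(-314)*(-3*5/4)² + (-5330 + 27225 + 65505) = -(-314)*(-15/4)² + 87400 = -(-314)*225/16 + 87400 = -1*(-35325/8) + 87400 = 35325/8 + 87400 = 734525/8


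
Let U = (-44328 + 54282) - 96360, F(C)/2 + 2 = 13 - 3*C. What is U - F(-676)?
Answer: -90484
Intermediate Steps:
F(C) = 22 - 6*C (F(C) = -4 + 2*(13 - 3*C) = -4 + (26 - 6*C) = 22 - 6*C)
U = -86406 (U = 9954 - 96360 = -86406)
U - F(-676) = -86406 - (22 - 6*(-676)) = -86406 - (22 + 4056) = -86406 - 1*4078 = -86406 - 4078 = -90484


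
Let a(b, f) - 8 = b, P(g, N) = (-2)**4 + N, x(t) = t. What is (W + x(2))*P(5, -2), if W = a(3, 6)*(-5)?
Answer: -742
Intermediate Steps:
P(g, N) = 16 + N
a(b, f) = 8 + b
W = -55 (W = (8 + 3)*(-5) = 11*(-5) = -55)
(W + x(2))*P(5, -2) = (-55 + 2)*(16 - 2) = -53*14 = -742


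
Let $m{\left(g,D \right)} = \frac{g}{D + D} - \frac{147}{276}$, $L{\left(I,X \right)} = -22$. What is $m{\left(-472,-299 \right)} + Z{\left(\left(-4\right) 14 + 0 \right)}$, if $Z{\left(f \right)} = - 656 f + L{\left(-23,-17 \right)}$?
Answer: $\frac{43910251}{1196} \approx 36714.0$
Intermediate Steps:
$m{\left(g,D \right)} = - \frac{49}{92} + \frac{g}{2 D}$ ($m{\left(g,D \right)} = \frac{g}{2 D} - \frac{49}{92} = - \frac{49}{92} + \frac{g}{2 D}$)
$Z{\left(f \right)} = -22 - 656 f$ ($Z{\left(f \right)} = - 656 f - 22 = -22 - 656 f$)
$m{\left(-472,-299 \right)} + Z{\left(\left(-4\right) 14 + 0 \right)} = \left(- \frac{49}{92} + \frac{1}{2} \left(-472\right) \frac{1}{-299}\right) - \left(22 + 656 \left(\left(-4\right) 14 + 0\right)\right) = \left(- \frac{49}{92} + \frac{1}{2} \left(-472\right) \left(- \frac{1}{299}\right)\right) - \left(22 + 656 \left(-56 + 0\right)\right) = \left(- \frac{49}{92} + \frac{236}{299}\right) - -36714 = \frac{307}{1196} + \left(-22 + 36736\right) = \frac{307}{1196} + 36714 = \frac{43910251}{1196}$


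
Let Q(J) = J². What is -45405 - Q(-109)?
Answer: -57286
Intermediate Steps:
-45405 - Q(-109) = -45405 - 1*(-109)² = -45405 - 1*11881 = -45405 - 11881 = -57286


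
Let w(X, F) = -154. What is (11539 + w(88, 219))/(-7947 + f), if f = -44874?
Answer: -1265/5869 ≈ -0.21554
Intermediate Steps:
(11539 + w(88, 219))/(-7947 + f) = (11539 - 154)/(-7947 - 44874) = 11385/(-52821) = 11385*(-1/52821) = -1265/5869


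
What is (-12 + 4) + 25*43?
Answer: 1067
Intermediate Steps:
(-12 + 4) + 25*43 = -8 + 1075 = 1067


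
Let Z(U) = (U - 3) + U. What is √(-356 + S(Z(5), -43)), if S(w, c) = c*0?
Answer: 2*I*√89 ≈ 18.868*I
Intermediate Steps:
Z(U) = -3 + 2*U (Z(U) = (-3 + U) + U = -3 + 2*U)
S(w, c) = 0
√(-356 + S(Z(5), -43)) = √(-356 + 0) = √(-356) = 2*I*√89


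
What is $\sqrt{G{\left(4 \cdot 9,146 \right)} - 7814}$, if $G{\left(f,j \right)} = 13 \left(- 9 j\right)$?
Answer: $8 i \sqrt{389} \approx 157.78 i$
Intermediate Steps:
$G{\left(f,j \right)} = - 117 j$
$\sqrt{G{\left(4 \cdot 9,146 \right)} - 7814} = \sqrt{\left(-117\right) 146 - 7814} = \sqrt{-17082 - 7814} = \sqrt{-24896} = 8 i \sqrt{389}$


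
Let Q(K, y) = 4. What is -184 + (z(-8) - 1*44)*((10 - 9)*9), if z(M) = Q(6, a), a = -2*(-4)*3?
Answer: -544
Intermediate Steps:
a = 24 (a = 8*3 = 24)
z(M) = 4
-184 + (z(-8) - 1*44)*((10 - 9)*9) = -184 + (4 - 1*44)*((10 - 9)*9) = -184 + (4 - 44)*(1*9) = -184 - 40*9 = -184 - 360 = -544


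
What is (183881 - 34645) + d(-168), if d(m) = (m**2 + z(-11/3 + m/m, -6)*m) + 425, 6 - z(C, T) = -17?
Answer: 174021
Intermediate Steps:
z(C, T) = 23 (z(C, T) = 6 - 1*(-17) = 6 + 17 = 23)
d(m) = 425 + m**2 + 23*m (d(m) = (m**2 + 23*m) + 425 = 425 + m**2 + 23*m)
(183881 - 34645) + d(-168) = (183881 - 34645) + (425 + (-168)**2 + 23*(-168)) = 149236 + (425 + 28224 - 3864) = 149236 + 24785 = 174021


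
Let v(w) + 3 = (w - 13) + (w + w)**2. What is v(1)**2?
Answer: 121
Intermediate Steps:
v(w) = -16 + w + 4*w**2 (v(w) = -3 + ((w - 13) + (w + w)**2) = -3 + ((-13 + w) + (2*w)**2) = -3 + ((-13 + w) + 4*w**2) = -3 + (-13 + w + 4*w**2) = -16 + w + 4*w**2)
v(1)**2 = (-16 + 1 + 4*1**2)**2 = (-16 + 1 + 4*1)**2 = (-16 + 1 + 4)**2 = (-11)**2 = 121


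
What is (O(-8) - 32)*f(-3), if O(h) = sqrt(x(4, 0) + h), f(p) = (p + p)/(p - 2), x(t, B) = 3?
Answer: -192/5 + 6*I*sqrt(5)/5 ≈ -38.4 + 2.6833*I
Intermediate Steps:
f(p) = 2*p/(-2 + p) (f(p) = (2*p)/(-2 + p) = 2*p/(-2 + p))
O(h) = sqrt(3 + h)
(O(-8) - 32)*f(-3) = (sqrt(3 - 8) - 32)*(2*(-3)/(-2 - 3)) = (sqrt(-5) - 32)*(2*(-3)/(-5)) = (I*sqrt(5) - 32)*(2*(-3)*(-1/5)) = (-32 + I*sqrt(5))*(6/5) = -192/5 + 6*I*sqrt(5)/5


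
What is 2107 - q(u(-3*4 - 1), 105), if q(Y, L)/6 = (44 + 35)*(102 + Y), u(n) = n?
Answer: -40079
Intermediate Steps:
q(Y, L) = 48348 + 474*Y (q(Y, L) = 6*((44 + 35)*(102 + Y)) = 6*(79*(102 + Y)) = 6*(8058 + 79*Y) = 48348 + 474*Y)
2107 - q(u(-3*4 - 1), 105) = 2107 - (48348 + 474*(-3*4 - 1)) = 2107 - (48348 + 474*(-12 - 1)) = 2107 - (48348 + 474*(-13)) = 2107 - (48348 - 6162) = 2107 - 1*42186 = 2107 - 42186 = -40079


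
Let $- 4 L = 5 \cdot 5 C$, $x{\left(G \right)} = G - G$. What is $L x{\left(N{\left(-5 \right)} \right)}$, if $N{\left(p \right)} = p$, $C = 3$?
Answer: $0$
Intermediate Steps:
$x{\left(G \right)} = 0$
$L = - \frac{75}{4}$ ($L = - \frac{5 \cdot 5 \cdot 3}{4} = - \frac{25 \cdot 3}{4} = \left(- \frac{1}{4}\right) 75 = - \frac{75}{4} \approx -18.75$)
$L x{\left(N{\left(-5 \right)} \right)} = \left(- \frac{75}{4}\right) 0 = 0$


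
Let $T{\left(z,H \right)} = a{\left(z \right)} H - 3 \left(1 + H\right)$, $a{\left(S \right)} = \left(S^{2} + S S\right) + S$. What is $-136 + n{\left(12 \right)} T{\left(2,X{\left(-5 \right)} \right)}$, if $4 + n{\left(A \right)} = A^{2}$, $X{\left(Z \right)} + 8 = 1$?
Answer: $-7416$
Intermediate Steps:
$X{\left(Z \right)} = -7$ ($X{\left(Z \right)} = -8 + 1 = -7$)
$a{\left(S \right)} = S + 2 S^{2}$ ($a{\left(S \right)} = \left(S^{2} + S^{2}\right) + S = 2 S^{2} + S = S + 2 S^{2}$)
$T{\left(z,H \right)} = -3 - 3 H + H z \left(1 + 2 z\right)$ ($T{\left(z,H \right)} = z \left(1 + 2 z\right) H - 3 \left(1 + H\right) = H z \left(1 + 2 z\right) - \left(3 + 3 H\right) = -3 - 3 H + H z \left(1 + 2 z\right)$)
$n{\left(A \right)} = -4 + A^{2}$
$-136 + n{\left(12 \right)} T{\left(2,X{\left(-5 \right)} \right)} = -136 + \left(-4 + 12^{2}\right) \left(-3 - -21 - 14 \left(1 + 2 \cdot 2\right)\right) = -136 + \left(-4 + 144\right) \left(-3 + 21 - 14 \left(1 + 4\right)\right) = -136 + 140 \left(-3 + 21 - 14 \cdot 5\right) = -136 + 140 \left(-3 + 21 - 70\right) = -136 + 140 \left(-52\right) = -136 - 7280 = -7416$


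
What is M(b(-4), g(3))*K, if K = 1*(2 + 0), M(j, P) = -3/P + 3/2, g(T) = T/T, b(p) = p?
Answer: -3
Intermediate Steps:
g(T) = 1
M(j, P) = 3/2 - 3/P (M(j, P) = -3/P + 3*(1/2) = -3/P + 3/2 = 3/2 - 3/P)
K = 2 (K = 1*2 = 2)
M(b(-4), g(3))*K = (3/2 - 3/1)*2 = (3/2 - 3*1)*2 = (3/2 - 3)*2 = -3/2*2 = -3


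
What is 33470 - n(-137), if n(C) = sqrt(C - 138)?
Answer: 33470 - 5*I*sqrt(11) ≈ 33470.0 - 16.583*I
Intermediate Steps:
n(C) = sqrt(-138 + C)
33470 - n(-137) = 33470 - sqrt(-138 - 137) = 33470 - sqrt(-275) = 33470 - 5*I*sqrt(11)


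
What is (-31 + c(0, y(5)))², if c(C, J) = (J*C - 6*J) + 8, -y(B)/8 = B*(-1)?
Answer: 69169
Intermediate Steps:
y(B) = 8*B (y(B) = -8*B*(-1) = -(-8)*B = 8*B)
c(C, J) = 8 - 6*J + C*J (c(C, J) = (C*J - 6*J) + 8 = (-6*J + C*J) + 8 = 8 - 6*J + C*J)
(-31 + c(0, y(5)))² = (-31 + (8 - 48*5 + 0*(8*5)))² = (-31 + (8 - 6*40 + 0*40))² = (-31 + (8 - 240 + 0))² = (-31 - 232)² = (-263)² = 69169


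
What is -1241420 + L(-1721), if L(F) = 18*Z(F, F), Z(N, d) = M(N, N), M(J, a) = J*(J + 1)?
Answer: 52040740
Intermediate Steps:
M(J, a) = J*(1 + J)
Z(N, d) = N*(1 + N)
L(F) = 18*F*(1 + F) (L(F) = 18*(F*(1 + F)) = 18*F*(1 + F))
-1241420 + L(-1721) = -1241420 + 18*(-1721)*(1 - 1721) = -1241420 + 18*(-1721)*(-1720) = -1241420 + 53282160 = 52040740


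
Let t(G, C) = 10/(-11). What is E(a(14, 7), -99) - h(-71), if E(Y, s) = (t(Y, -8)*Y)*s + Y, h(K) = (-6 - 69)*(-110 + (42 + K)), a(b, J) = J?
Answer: -9788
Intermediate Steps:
t(G, C) = -10/11 (t(G, C) = 10*(-1/11) = -10/11)
h(K) = 5100 - 75*K (h(K) = -75*(-68 + K) = 5100 - 75*K)
E(Y, s) = Y - 10*Y*s/11 (E(Y, s) = (-10*Y/11)*s + Y = -10*Y*s/11 + Y = Y - 10*Y*s/11)
E(a(14, 7), -99) - h(-71) = (1/11)*7*(11 - 10*(-99)) - (5100 - 75*(-71)) = (1/11)*7*(11 + 990) - (5100 + 5325) = (1/11)*7*1001 - 1*10425 = 637 - 10425 = -9788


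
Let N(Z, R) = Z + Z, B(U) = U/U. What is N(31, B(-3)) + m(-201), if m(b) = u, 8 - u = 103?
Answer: -33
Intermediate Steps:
u = -95 (u = 8 - 1*103 = 8 - 103 = -95)
B(U) = 1
m(b) = -95
N(Z, R) = 2*Z
N(31, B(-3)) + m(-201) = 2*31 - 95 = 62 - 95 = -33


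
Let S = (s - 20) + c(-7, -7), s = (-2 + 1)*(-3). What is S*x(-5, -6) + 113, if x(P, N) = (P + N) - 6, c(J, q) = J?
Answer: 521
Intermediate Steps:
s = 3 (s = -1*(-3) = 3)
x(P, N) = -6 + N + P (x(P, N) = (N + P) - 6 = -6 + N + P)
S = -24 (S = (3 - 20) - 7 = -17 - 7 = -24)
S*x(-5, -6) + 113 = -24*(-6 - 6 - 5) + 113 = -24*(-17) + 113 = 408 + 113 = 521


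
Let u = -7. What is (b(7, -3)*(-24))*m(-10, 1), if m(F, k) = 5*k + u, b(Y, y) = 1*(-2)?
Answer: -96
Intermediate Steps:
b(Y, y) = -2
m(F, k) = -7 + 5*k (m(F, k) = 5*k - 7 = -7 + 5*k)
(b(7, -3)*(-24))*m(-10, 1) = (-2*(-24))*(-7 + 5*1) = 48*(-7 + 5) = 48*(-2) = -96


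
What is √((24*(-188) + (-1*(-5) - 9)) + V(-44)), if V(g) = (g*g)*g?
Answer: 10*I*√897 ≈ 299.5*I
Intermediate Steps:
V(g) = g³ (V(g) = g²*g = g³)
√((24*(-188) + (-1*(-5) - 9)) + V(-44)) = √((24*(-188) + (-1*(-5) - 9)) + (-44)³) = √((-4512 + (5 - 9)) - 85184) = √((-4512 - 4) - 85184) = √(-4516 - 85184) = √(-89700) = 10*I*√897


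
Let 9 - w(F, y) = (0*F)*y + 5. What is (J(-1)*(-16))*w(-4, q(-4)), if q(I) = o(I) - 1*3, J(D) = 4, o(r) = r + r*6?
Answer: -256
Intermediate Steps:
o(r) = 7*r (o(r) = r + 6*r = 7*r)
q(I) = -3 + 7*I (q(I) = 7*I - 1*3 = 7*I - 3 = -3 + 7*I)
w(F, y) = 4 (w(F, y) = 9 - ((0*F)*y + 5) = 9 - (0*y + 5) = 9 - (0 + 5) = 9 - 1*5 = 9 - 5 = 4)
(J(-1)*(-16))*w(-4, q(-4)) = (4*(-16))*4 = -64*4 = -256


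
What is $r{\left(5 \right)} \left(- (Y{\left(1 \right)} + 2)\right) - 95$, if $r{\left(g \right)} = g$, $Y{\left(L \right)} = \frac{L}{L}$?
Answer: $-110$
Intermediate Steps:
$Y{\left(L \right)} = 1$
$r{\left(5 \right)} \left(- (Y{\left(1 \right)} + 2)\right) - 95 = 5 \left(- (1 + 2)\right) - 95 = 5 \left(\left(-1\right) 3\right) - 95 = 5 \left(-3\right) - 95 = -15 - 95 = -110$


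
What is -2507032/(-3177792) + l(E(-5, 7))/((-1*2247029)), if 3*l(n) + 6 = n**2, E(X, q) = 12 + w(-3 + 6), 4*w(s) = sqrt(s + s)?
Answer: 352076689517/446286923748 - 2*sqrt(6)/2247029 ≈ 0.78890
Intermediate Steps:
w(s) = sqrt(2)*sqrt(s)/4 (w(s) = sqrt(s + s)/4 = sqrt(2*s)/4 = (sqrt(2)*sqrt(s))/4 = sqrt(2)*sqrt(s)/4)
E(X, q) = 12 + sqrt(6)/4 (E(X, q) = 12 + sqrt(2)*sqrt(-3 + 6)/4 = 12 + sqrt(2)*sqrt(3)/4 = 12 + sqrt(6)/4)
l(n) = -2 + n**2/3
-2507032/(-3177792) + l(E(-5, 7))/((-1*2247029)) = -2507032/(-3177792) + (-2 + (12 + sqrt(6)/4)**2/3)/((-1*2247029)) = -2507032*(-1/3177792) + (-2 + (12 + sqrt(6)/4)**2/3)/(-2247029) = 313379/397224 + (-2 + (12 + sqrt(6)/4)**2/3)*(-1/2247029) = 313379/397224 + (2/2247029 - (12 + sqrt(6)/4)**2/6741087) = 704172495439/892573847496 - (12 + sqrt(6)/4)**2/6741087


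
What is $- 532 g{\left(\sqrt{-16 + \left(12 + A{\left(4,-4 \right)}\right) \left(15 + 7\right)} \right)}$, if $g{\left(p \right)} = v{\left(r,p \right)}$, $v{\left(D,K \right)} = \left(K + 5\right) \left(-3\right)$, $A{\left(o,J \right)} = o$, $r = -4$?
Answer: $7980 + 6384 \sqrt{21} \approx 37235.0$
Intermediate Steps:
$v{\left(D,K \right)} = -15 - 3 K$ ($v{\left(D,K \right)} = \left(5 + K\right) \left(-3\right) = -15 - 3 K$)
$g{\left(p \right)} = -15 - 3 p$
$- 532 g{\left(\sqrt{-16 + \left(12 + A{\left(4,-4 \right)}\right) \left(15 + 7\right)} \right)} = - 532 \left(-15 - 3 \sqrt{-16 + \left(12 + 4\right) \left(15 + 7\right)}\right) = - 532 \left(-15 - 3 \sqrt{-16 + 16 \cdot 22}\right) = - 532 \left(-15 - 3 \sqrt{-16 + 352}\right) = - 532 \left(-15 - 3 \sqrt{336}\right) = - 532 \left(-15 - 3 \cdot 4 \sqrt{21}\right) = - 532 \left(-15 - 12 \sqrt{21}\right) = 7980 + 6384 \sqrt{21}$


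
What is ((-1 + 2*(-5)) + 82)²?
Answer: 5041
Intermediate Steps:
((-1 + 2*(-5)) + 82)² = ((-1 - 10) + 82)² = (-11 + 82)² = 71² = 5041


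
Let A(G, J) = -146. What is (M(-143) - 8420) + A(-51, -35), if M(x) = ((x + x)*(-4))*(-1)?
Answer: -9710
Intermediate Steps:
M(x) = 8*x (M(x) = ((2*x)*(-4))*(-1) = -8*x*(-1) = 8*x)
(M(-143) - 8420) + A(-51, -35) = (8*(-143) - 8420) - 146 = (-1144 - 8420) - 146 = -9564 - 146 = -9710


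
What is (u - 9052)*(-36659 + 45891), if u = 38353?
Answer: 270506832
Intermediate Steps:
(u - 9052)*(-36659 + 45891) = (38353 - 9052)*(-36659 + 45891) = 29301*9232 = 270506832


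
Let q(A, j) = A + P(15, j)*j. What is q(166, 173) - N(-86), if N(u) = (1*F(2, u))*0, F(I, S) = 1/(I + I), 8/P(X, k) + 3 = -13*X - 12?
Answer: 16738/105 ≈ 159.41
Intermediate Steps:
P(X, k) = 8/(-15 - 13*X) (P(X, k) = 8/(-3 + (-13*X - 12)) = 8/(-3 + (-12 - 13*X)) = 8/(-15 - 13*X))
F(I, S) = 1/(2*I)
N(u) = 0 (N(u) = (1*((1/2)/2))*0 = (1*((1/2)*(1/2)))*0 = (1*(1/4))*0 = (1/4)*0 = 0)
q(A, j) = A - 4*j/105 (q(A, j) = A + (-8/(15 + 13*15))*j = A + (-8/(15 + 195))*j = A + (-8/210)*j = A + (-8*1/210)*j = A - 4*j/105)
q(166, 173) - N(-86) = (166 - 4/105*173) - 1*0 = (166 - 692/105) + 0 = 16738/105 + 0 = 16738/105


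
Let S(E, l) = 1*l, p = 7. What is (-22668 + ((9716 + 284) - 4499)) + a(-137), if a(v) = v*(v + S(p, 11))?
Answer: 95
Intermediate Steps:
S(E, l) = l
a(v) = v*(11 + v) (a(v) = v*(v + 11) = v*(11 + v))
(-22668 + ((9716 + 284) - 4499)) + a(-137) = (-22668 + ((9716 + 284) - 4499)) - 137*(11 - 137) = (-22668 + (10000 - 4499)) - 137*(-126) = (-22668 + 5501) + 17262 = -17167 + 17262 = 95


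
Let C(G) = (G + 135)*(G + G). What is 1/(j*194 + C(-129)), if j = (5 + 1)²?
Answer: 1/5436 ≈ 0.00018396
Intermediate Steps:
C(G) = 2*G*(135 + G) (C(G) = (135 + G)*(2*G) = 2*G*(135 + G))
j = 36 (j = 6² = 36)
1/(j*194 + C(-129)) = 1/(36*194 + 2*(-129)*(135 - 129)) = 1/(6984 + 2*(-129)*6) = 1/(6984 - 1548) = 1/5436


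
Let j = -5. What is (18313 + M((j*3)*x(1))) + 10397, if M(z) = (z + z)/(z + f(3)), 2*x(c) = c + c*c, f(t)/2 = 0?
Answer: 28712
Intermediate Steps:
f(t) = 0 (f(t) = 2*0 = 0)
x(c) = c/2 + c²/2 (x(c) = (c + c*c)/2 = (c + c²)/2 = c/2 + c²/2)
M(z) = 2 (M(z) = (z + z)/(z + 0) = (2*z)/z = 2)
(18313 + M((j*3)*x(1))) + 10397 = (18313 + 2) + 10397 = 18315 + 10397 = 28712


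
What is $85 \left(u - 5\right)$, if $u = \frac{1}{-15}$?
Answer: $- \frac{1292}{3} \approx -430.67$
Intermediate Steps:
$u = - \frac{1}{15} \approx -0.066667$
$85 \left(u - 5\right) = 85 \left(- \frac{1}{15} - 5\right) = 85 \left(- \frac{76}{15}\right) = - \frac{1292}{3}$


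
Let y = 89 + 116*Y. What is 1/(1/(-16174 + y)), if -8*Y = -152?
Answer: -13881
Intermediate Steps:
Y = 19 (Y = -⅛*(-152) = 19)
y = 2293 (y = 89 + 116*19 = 89 + 2204 = 2293)
1/(1/(-16174 + y)) = 1/(1/(-16174 + 2293)) = 1/(1/(-13881)) = 1/(-1/13881) = -13881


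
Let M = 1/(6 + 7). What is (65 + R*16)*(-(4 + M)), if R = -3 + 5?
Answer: -5141/13 ≈ -395.46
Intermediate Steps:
M = 1/13 ≈ 0.076923
R = 2
(65 + R*16)*(-(4 + M)) = (65 + 2*16)*(-(4 + 1/13)) = (65 + 32)*(-1*53/13) = 97*(-53/13) = -5141/13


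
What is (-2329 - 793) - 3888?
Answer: -7010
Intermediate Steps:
(-2329 - 793) - 3888 = -3122 - 3888 = -7010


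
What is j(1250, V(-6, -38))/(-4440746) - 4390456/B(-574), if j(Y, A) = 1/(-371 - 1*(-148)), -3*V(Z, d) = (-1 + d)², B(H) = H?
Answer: 310557763014273/40601740678 ≈ 7648.9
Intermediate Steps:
V(Z, d) = -(-1 + d)²/3
j(Y, A) = -1/223 (j(Y, A) = 1/(-371 + 148) = 1/(-223) = -1/223)
j(1250, V(-6, -38))/(-4440746) - 4390456/B(-574) = -1/223/(-4440746) - 4390456/(-574) = -1/223*(-1/4440746) - 4390456*(-1/574) = 1/990286358 + 313604/41 = 310557763014273/40601740678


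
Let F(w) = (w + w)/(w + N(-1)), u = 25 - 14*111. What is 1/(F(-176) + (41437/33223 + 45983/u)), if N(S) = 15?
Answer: -8178472687/217877217412 ≈ -0.037537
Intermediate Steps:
u = -1529 (u = 25 - 1554 = -1529)
F(w) = 2*w/(15 + w) (F(w) = (w + w)/(w + 15) = (2*w)/(15 + w) = 2*w/(15 + w))
1/(F(-176) + (41437/33223 + 45983/u)) = 1/(2*(-176)/(15 - 176) + (41437/33223 + 45983/(-1529))) = 1/(2*(-176)/(-161) + (41437*(1/33223) + 45983*(-1/1529))) = 1/(2*(-176)*(-1/161) + (41437/33223 - 45983/1529)) = 1/(352/161 - 1464336036/50797967) = 1/(-217877217412/8178472687) = -8178472687/217877217412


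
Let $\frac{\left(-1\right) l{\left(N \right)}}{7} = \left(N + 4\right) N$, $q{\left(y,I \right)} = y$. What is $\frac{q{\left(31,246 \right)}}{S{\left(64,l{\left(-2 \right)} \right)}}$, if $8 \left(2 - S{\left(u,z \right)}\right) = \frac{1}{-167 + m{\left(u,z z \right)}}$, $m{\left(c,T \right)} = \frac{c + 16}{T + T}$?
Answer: $\frac{2028764}{130937} \approx 15.494$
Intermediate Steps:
$l{\left(N \right)} = - 7 N \left(4 + N\right)$ ($l{\left(N \right)} = - 7 \left(N + 4\right) N = - 7 \left(4 + N\right) N = - 7 N \left(4 + N\right)$)
$m{\left(c,T \right)} = \frac{16 + c}{2 T}$
$S{\left(u,z \right)} = 2 - \frac{1}{8 \left(-167 + \frac{16 + u}{2 z^{2}}\right)}$ ($S{\left(u,z \right)} = 2 - \frac{1}{8 \left(-167 + \frac{16 + u}{2 z z}\right)} = 2 - \frac{1}{8 \left(-167 + \frac{16 + u}{2 z^{2}}\right)}$)
$\frac{q{\left(31,246 \right)}}{S{\left(64,l{\left(-2 \right)} \right)}} = \frac{31}{\frac{1}{4} \frac{1}{-16 - 64 + 334 \left(\left(-7\right) \left(-2\right) \left(4 - 2\right)\right)^{2}} \left(-128 - 512 + 2673 \left(\left(-7\right) \left(-2\right) \left(4 - 2\right)\right)^{2}\right)} = \frac{31}{\frac{1}{4} \frac{1}{-16 - 64 + 334 \left(\left(-7\right) \left(-2\right) 2\right)^{2}} \left(-128 - 512 + 2673 \left(\left(-7\right) \left(-2\right) 2\right)^{2}\right)} = \frac{31}{\frac{1}{4} \frac{1}{-16 - 64 + 334 \cdot 28^{2}} \left(-128 - 512 + 2673 \cdot 28^{2}\right)} = \frac{31}{\frac{1}{4} \frac{1}{-16 - 64 + 334 \cdot 784} \left(-128 - 512 + 2673 \cdot 784\right)} = \frac{31}{\frac{1}{4} \frac{1}{-16 - 64 + 261856} \left(-128 - 512 + 2095632\right)} = \frac{31}{\frac{1}{4} \cdot \frac{1}{261776} \cdot 2094992} = \frac{31}{\frac{130937}{65444}} = 31 \cdot \frac{65444}{130937} = \frac{2028764}{130937}$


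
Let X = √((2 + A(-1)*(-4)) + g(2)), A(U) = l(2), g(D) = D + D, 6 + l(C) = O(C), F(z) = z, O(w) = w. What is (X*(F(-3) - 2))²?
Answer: 550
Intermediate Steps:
l(C) = -6 + C
g(D) = 2*D
A(U) = -4 (A(U) = -6 + 2 = -4)
X = √22 (X = √((2 - 4*(-4)) + 2*2) = √((2 + 16) + 4) = √(18 + 4) = √22 ≈ 4.6904)
(X*(F(-3) - 2))² = (√22*(-3 - 2))² = (√22*(-5))² = (-5*√22)² = 550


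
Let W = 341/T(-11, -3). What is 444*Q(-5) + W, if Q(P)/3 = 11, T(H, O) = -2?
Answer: 28963/2 ≈ 14482.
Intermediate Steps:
Q(P) = 33 (Q(P) = 3*11 = 33)
W = -341/2 (W = 341/(-2) = 341*(-1/2) = -341/2 ≈ -170.50)
444*Q(-5) + W = 444*33 - 341/2 = 14652 - 341/2 = 28963/2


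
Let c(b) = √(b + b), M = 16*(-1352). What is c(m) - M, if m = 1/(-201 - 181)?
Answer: 21632 + I*√191/191 ≈ 21632.0 + 0.072357*I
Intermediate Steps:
m = -1/382 (m = 1/(-382) = -1/382 ≈ -0.0026178)
M = -21632
c(b) = √2*√b (c(b) = √(2*b) = √2*√b)
c(m) - M = √2*√(-1/382) - 1*(-21632) = √2*(I*√382/382) + 21632 = I*√191/191 + 21632 = 21632 + I*√191/191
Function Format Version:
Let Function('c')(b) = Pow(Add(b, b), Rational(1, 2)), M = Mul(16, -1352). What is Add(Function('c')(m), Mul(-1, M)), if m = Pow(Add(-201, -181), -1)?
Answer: Add(21632, Mul(Rational(1, 191), I, Pow(191, Rational(1, 2)))) ≈ Add(21632., Mul(0.072357, I))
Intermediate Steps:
m = Rational(-1, 382) (m = Pow(-382, -1) = Rational(-1, 382) ≈ -0.0026178)
M = -21632
Function('c')(b) = Mul(Pow(2, Rational(1, 2)), Pow(b, Rational(1, 2))) (Function('c')(b) = Pow(Mul(2, b), Rational(1, 2)) = Mul(Pow(2, Rational(1, 2)), Pow(b, Rational(1, 2))))
Add(Function('c')(m), Mul(-1, M)) = Add(Mul(Pow(2, Rational(1, 2)), Pow(Rational(-1, 382), Rational(1, 2))), Mul(-1, -21632)) = Add(Mul(Pow(2, Rational(1, 2)), Mul(Rational(1, 382), I, Pow(382, Rational(1, 2)))), 21632) = Add(Mul(Rational(1, 191), I, Pow(191, Rational(1, 2))), 21632) = Add(21632, Mul(Rational(1, 191), I, Pow(191, Rational(1, 2))))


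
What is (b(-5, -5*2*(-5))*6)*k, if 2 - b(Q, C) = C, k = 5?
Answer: -1440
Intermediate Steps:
b(Q, C) = 2 - C
(b(-5, -5*2*(-5))*6)*k = ((2 - (-5*2)*(-5))*6)*5 = ((2 - (-10)*(-5))*6)*5 = ((2 - 1*50)*6)*5 = ((2 - 50)*6)*5 = -48*6*5 = -288*5 = -1440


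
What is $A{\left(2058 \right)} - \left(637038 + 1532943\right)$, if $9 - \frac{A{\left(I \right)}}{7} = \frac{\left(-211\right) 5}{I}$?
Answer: $- \frac{637954837}{294} \approx -2.1699 \cdot 10^{6}$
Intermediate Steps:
$A{\left(I \right)} = 63 + \frac{7385}{I}$ ($A{\left(I \right)} = 63 - 7 \frac{\left(-211\right) 5}{I} = 63 - 7 \left(- \frac{1055}{I}\right) = 63 + \frac{7385}{I}$)
$A{\left(2058 \right)} - \left(637038 + 1532943\right) = \left(63 + \frac{7385}{2058}\right) - \left(637038 + 1532943\right) = \left(63 + 7385 \cdot \frac{1}{2058}\right) - 2169981 = \left(63 + \frac{1055}{294}\right) - 2169981 = \frac{19577}{294} - 2169981 = - \frac{637954837}{294}$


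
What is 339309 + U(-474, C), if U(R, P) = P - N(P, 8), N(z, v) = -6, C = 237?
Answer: 339552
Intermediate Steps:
U(R, P) = 6 + P (U(R, P) = P - 1*(-6) = P + 6 = 6 + P)
339309 + U(-474, C) = 339309 + (6 + 237) = 339309 + 243 = 339552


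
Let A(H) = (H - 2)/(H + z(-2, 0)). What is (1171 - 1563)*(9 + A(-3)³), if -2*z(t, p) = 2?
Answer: -34349/8 ≈ -4293.6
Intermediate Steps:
z(t, p) = -1 (z(t, p) = -½*2 = -1)
A(H) = (-2 + H)/(-1 + H) (A(H) = (H - 2)/(H - 1) = (-2 + H)/(-1 + H))
(1171 - 1563)*(9 + A(-3)³) = (1171 - 1563)*(9 + ((-2 - 3)/(-1 - 3))³) = -392*(9 + (-5/(-4))³) = -392*(9 + (-¼*(-5))³) = -392*(9 + (5/4)³) = -392*(9 + 125/64) = -392*701/64 = -34349/8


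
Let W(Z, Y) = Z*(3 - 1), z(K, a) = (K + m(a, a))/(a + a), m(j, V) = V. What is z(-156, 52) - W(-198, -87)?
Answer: 395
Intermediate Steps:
z(K, a) = (K + a)/(2*a) (z(K, a) = (K + a)/(a + a) = (K + a)/((2*a)) = (K + a)*(1/(2*a)) = (K + a)/(2*a))
W(Z, Y) = 2*Z (W(Z, Y) = Z*2 = 2*Z)
z(-156, 52) - W(-198, -87) = (1/2)*(-156 + 52)/52 - 2*(-198) = (1/2)*(1/52)*(-104) - 1*(-396) = -1 + 396 = 395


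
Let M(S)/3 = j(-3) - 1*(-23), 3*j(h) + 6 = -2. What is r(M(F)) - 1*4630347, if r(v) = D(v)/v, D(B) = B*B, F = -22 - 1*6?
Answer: -4630286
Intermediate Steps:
j(h) = -8/3 (j(h) = -2 + (⅓)*(-2) = -2 - ⅔ = -8/3)
F = -28 (F = -22 - 6 = -28)
M(S) = 61 (M(S) = 3*(-8/3 - 1*(-23)) = 3*(-8/3 + 23) = 3*(61/3) = 61)
D(B) = B²
r(v) = v (r(v) = v²/v = v)
r(M(F)) - 1*4630347 = 61 - 1*4630347 = 61 - 4630347 = -4630286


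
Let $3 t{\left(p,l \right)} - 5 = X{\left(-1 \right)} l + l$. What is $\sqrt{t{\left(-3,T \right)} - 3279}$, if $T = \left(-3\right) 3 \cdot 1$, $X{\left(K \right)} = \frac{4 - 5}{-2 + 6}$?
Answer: $\frac{i \sqrt{118065}}{6} \approx 57.268 i$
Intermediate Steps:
$X{\left(K \right)} = - \frac{1}{4}$
$T = -9$ ($T = \left(-9\right) 1 = -9$)
$t{\left(p,l \right)} = \frac{5}{3} + \frac{l}{4}$ ($t{\left(p,l \right)} = \frac{5}{3} + \frac{- \frac{l}{4} + l}{3} = \frac{5}{3} + \frac{\frac{3}{4} l}{3} = \frac{5}{3} + \frac{l}{4}$)
$\sqrt{t{\left(-3,T \right)} - 3279} = \sqrt{\left(\frac{5}{3} + \frac{1}{4} \left(-9\right)\right) - 3279} = \sqrt{\left(\frac{5}{3} - \frac{9}{4}\right) - 3279} = \sqrt{- \frac{7}{12} - 3279} = \sqrt{- \frac{39355}{12}} = \frac{i \sqrt{118065}}{6}$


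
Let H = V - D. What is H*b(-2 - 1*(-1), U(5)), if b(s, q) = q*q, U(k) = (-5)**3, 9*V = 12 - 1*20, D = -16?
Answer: 2125000/9 ≈ 2.3611e+5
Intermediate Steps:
V = -8/9 (V = (12 - 1*20)/9 = (12 - 20)/9 = (1/9)*(-8) = -8/9 ≈ -0.88889)
U(k) = -125
b(s, q) = q**2
H = 136/9 (H = -8/9 - 1*(-16) = -8/9 + 16 = 136/9 ≈ 15.111)
H*b(-2 - 1*(-1), U(5)) = (136/9)*(-125)**2 = (136/9)*15625 = 2125000/9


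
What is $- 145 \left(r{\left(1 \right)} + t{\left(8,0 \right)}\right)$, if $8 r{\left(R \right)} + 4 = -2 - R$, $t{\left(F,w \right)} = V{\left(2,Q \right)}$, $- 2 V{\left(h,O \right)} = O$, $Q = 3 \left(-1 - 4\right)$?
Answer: $- \frac{7685}{8} \approx -960.63$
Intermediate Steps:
$Q = -15$ ($Q = 3 \left(-5\right) = -15$)
$V{\left(h,O \right)} = - \frac{O}{2}$
$t{\left(F,w \right)} = \frac{15}{2}$ ($t{\left(F,w \right)} = \left(- \frac{1}{2}\right) \left(-15\right) = \frac{15}{2}$)
$r{\left(R \right)} = - \frac{3}{4} - \frac{R}{8}$ ($r{\left(R \right)} = - \frac{1}{2} + \frac{-2 - R}{8} = - \frac{1}{2} - \left(\frac{1}{4} + \frac{R}{8}\right) = - \frac{3}{4} - \frac{R}{8}$)
$- 145 \left(r{\left(1 \right)} + t{\left(8,0 \right)}\right) = - 145 \left(\left(- \frac{3}{4} - \frac{1}{8}\right) + \frac{15}{2}\right) = - 145 \left(- \frac{7}{8} + \frac{15}{2}\right) = \left(-145\right) \frac{53}{8} = - \frac{7685}{8}$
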